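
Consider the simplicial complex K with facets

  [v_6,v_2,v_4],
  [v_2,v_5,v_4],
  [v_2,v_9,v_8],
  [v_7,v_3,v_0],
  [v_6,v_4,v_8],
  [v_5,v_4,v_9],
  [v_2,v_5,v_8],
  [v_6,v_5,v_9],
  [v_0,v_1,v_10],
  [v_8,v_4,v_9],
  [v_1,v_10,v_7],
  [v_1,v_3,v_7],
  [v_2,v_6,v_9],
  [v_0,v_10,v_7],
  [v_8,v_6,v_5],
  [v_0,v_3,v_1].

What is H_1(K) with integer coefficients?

H_1 = Z/2Z.

We work with the vertex ordering v_0 < v_1 < v_2 < v_3 < v_4 < v_5 < v_6 < v_7 < v_8 < v_9 < v_10. The simplices of K, each written with vertices in increasing order, are:

  0-simplices (11): [v_0], [v_1], [v_2], [v_3], [v_4], [v_5], [v_6], [v_7], [v_8], [v_9], [v_10]
  1-simplices (24): (24 of them)
  2-simplices (16): (16 of them)

so the chain groups are C_0 ≅ Z^11, C_1 ≅ Z^24, C_2 ≅ Z^16.

Boundary ∂_1: C_1 → C_0 is given by ∂[p,q] = [q] − [p]. For instance
  ∂[v_5,v_9] = [v_9] − [v_5].
The 11×24 boundary matrix has rank 9 and Smith normal form diag(1,1,1,1,1,1,1,1,1).

The boundary map ∂_2: C_2 → C_1 maps a triangle to the signed sum of its edges. For instance
  ∂[v_2,v_4,v_6] = [v_4,v_6] − [v_2,v_6] + [v_2,v_4],
  ∂[v_4,v_5,v_9] = [v_5,v_9] − [v_4,v_9] + [v_4,v_5].
The resulting 24×16 matrix has rank 15, and its Smith normal form has invariant factors (1,1,1,1,1,1,1,1,1,1,1,1,1,1,2).

From H_k ≅ ker(∂_k) / im(∂_{k+1}) we obtain:

  H_1: rank ker ∂_1 − rank ∂_2 = (24 − 9) − 15 = 0, and ∂_2 has invariant factor 2 > 1, so H_1 = Z/2Z.

(K is a triangulation of the disjoint union of the 2-sphere S^2 and the real projective plane RP^2.)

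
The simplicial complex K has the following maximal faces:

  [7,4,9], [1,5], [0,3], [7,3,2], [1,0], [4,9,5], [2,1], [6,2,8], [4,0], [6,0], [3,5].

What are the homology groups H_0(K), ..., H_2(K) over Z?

H_0 ≅ Z,  H_1 ≅ Z^5,  H_2 = 0.

K has 10 vertices, 18 edges, 4 triangles.
rank ∂_0 = 0, rank ∂_1 = 9 ⇒ b_0 = 10 − 0 − 9 = 1; all invariant factors of ∂_1 are 1 so no torsion. So H_0 ≅ Z.
rank ∂_1 = 9, rank ∂_2 = 4 ⇒ b_1 = 18 − 9 − 4 = 5; all invariant factors of ∂_2 are 1 so no torsion. So H_1 ≅ Z^5.
rank ∂_2 = 4, rank ∂_3 = 0 ⇒ b_2 = 4 − 4 − 0 = 0. So H_2 ≅ 0.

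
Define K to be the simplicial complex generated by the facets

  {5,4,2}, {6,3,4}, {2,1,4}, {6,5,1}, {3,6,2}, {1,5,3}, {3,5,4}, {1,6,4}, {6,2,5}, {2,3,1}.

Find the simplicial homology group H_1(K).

H_1 = Z/2Z.

K has 6 vertices, 15 edges, 10 triangles.
rank ∂_1 = 5, rank ∂_2 = 10 ⇒ b_1 = 15 − 5 − 10 = 0; ∂_2 has invariant factor(s) [2] giving torsion. So H_1 ≅ Z/2Z.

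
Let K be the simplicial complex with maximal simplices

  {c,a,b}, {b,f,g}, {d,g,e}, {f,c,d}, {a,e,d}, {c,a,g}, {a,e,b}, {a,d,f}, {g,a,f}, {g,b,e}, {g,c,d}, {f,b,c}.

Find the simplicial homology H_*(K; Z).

H_0 = Z,  H_1 = Z_2,  H_2 = 0.

We work with the vertex ordering a < b < c < d < e < f < g. The simplices of K, each written with vertices in increasing order, are:

  0-simplices (7): a, b, c, d, e, f, g
  1-simplices (18): ab, ac, ad, ae, af, ag, bc, be, bf, bg, cd, cf, cg, de, df, dg, eg, fg
  2-simplices (12): abc, abe, acg, ade, adf, afg, bcf, beg, bfg, cdf, cdg, deg

so the chain groups are C_0 ≅ Z^7, C_1 ≅ Z^18, C_2 ≅ Z^12.

∂_1: C_1 → C_0 is given by ∂[p,q] = [q] − [p]. For instance
  ∂df = f − d.
The 7×18 boundary matrix has rank 6 and Smith normal form diag(1,1,1,1,1,1).

Boundary ∂_2: C_2 → C_1 acts by ∂[p,q,r] = [q,r] − [p,r] + [p,q]. For instance
  ∂afg = fg − ag + af,
  ∂cdf = df − cf + cd.
As a 18×12 matrix over Z this has rank 12, with invariant factors (1,1,1,1,1,1,1,1,1,1,1,2).

From H_k ≅ ker(∂_k) / im(∂_{k+1}) we obtain:

  H_0: rank C_0 − rank ∂_1 = 7 − 6 = 1, and the invariant factors of ∂_1 are all 1, so H_0 = Z.
  H_1: rank ker ∂_1 − rank ∂_2 = (18 − 6) − 12 = 0, and ∂_2 has invariant factor 2 > 1, so H_1 = Z_2.
  H_2: rank ker ∂_2 − rank ∂_3 = (12 − 12) − 0 = 0, and there is no ∂_3, so H_2 = 0.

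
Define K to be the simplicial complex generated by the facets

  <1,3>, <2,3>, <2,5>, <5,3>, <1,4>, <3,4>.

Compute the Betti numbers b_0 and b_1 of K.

Order the vertices as 1 < 2 < 3 < 4 < 5. Listing each simplex with vertices in this order, K has dimension 1 with simplices:

  0-simplices (5): [1], [2], [3], [4], [5]
  1-simplices (6): [1,3], [1,4], [2,3], [2,5], [3,4], [3,5]

Hence C_0 ≅ Z^5, C_1 ≅ Z^6.

Boundary ∂_1: C_1 → C_0 maps an edge to its endpoints' difference, ∂[p,q] = q − p. For instance
  ∂[2,3] = [3] − [2].
The resulting 5×6 matrix has rank 4, and its Smith normal form has invariant factors (1,1,1,1).

From H_k ≅ ker(∂_k) / im(∂_{k+1}) we obtain:

  H_0: rank C_0 − rank ∂_1 = 5 − 4 = 1, and the invariant factors of ∂_1 are all 1, so H_0 = Z.
  H_1: rank ker ∂_1 − rank ∂_2 = (6 − 4) − 0 = 2, and there is no ∂_2, so H_1 = Z^2.

Hence the Betti numbers are b_0 = 1, b_1 = 2.

b_0 = 1, b_1 = 2.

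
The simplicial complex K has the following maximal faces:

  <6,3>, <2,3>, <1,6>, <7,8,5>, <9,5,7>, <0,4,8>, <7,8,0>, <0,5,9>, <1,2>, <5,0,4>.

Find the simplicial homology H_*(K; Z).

We work with the vertex ordering 0 < 1 < 2 < 3 < 4 < 5 < 6 < 7 < 8 < 9. The simplices of K, each written with vertices in increasing order, are:

  0-simplices (10): [0], [1], [2], [3], [4], [5], [6], [7], [8], [9]
  1-simplices (16): [0,4], [0,5], [0,7], [0,8], [0,9], [1,2], [1,6], [2,3], [3,6], [4,5], [4,8], [5,7], [5,8], [5,9], [7,8], [7,9]
  2-simplices (6): [0,4,5], [0,4,8], [0,5,9], [0,7,8], [5,7,8], [5,7,9]

Hence C_0 ≅ Z^10, C_1 ≅ Z^16, C_2 ≅ Z^6.

Boundary ∂_1: C_1 → C_0 maps an edge to its endpoints' difference, ∂[p,q] = q − p. For instance
  ∂[5,7] = [7] − [5].
The 10×16 boundary matrix has rank 8 and Smith normal form diag(1,1,1,1,1,1,1,1).

The boundary map ∂_2: C_2 → C_1 maps a triangle to the signed sum of its edges. For instance
  ∂[0,7,8] = [7,8] − [0,8] + [0,7],
  ∂[5,7,9] = [7,9] − [5,9] + [5,7].
This gives a 16×6 integer matrix of rank 6; reducing to Smith normal form yields diagonal entries (1,1,1,1,1,1).

Reading off H_k = ker ∂_k / im ∂_{k+1}:

  H_0: rank C_0 − rank ∂_1 = 10 − 8 = 2, and the invariant factors of ∂_1 are all 1, so H_0 = Z^2.
  H_1: rank ker ∂_1 − rank ∂_2 = (16 − 8) − 6 = 2, and the invariant factors of ∂_2 are all 1, so H_1 = Z^2.
  H_2: rank ker ∂_2 − rank ∂_3 = (6 − 6) − 0 = 0, and there is no ∂_3, so H_2 = 0.

(K is a triangulation of the disjoint union of the circle S^1 and the cylinder S^1 x I.)

H_0 = Z^2,  H_1 = Z^2,  H_2 = 0.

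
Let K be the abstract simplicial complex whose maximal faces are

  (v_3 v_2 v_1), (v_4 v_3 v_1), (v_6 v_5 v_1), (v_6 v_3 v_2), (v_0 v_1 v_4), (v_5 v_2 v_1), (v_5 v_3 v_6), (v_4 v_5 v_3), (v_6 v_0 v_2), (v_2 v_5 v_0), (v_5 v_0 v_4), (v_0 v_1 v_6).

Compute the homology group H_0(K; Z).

Order the vertices as v_0 < v_1 < v_2 < v_3 < v_4 < v_5 < v_6. Listing each simplex with vertices in this order, K has dimension 2 with simplices:

  0-simplices (7): [v_0], [v_1], [v_2], [v_3], [v_4], [v_5], [v_6]
  1-simplices (18): (18 of them)
  2-simplices (12): (12 of them)

Hence C_0 ≅ Z^7, C_1 ≅ Z^18, C_2 ≅ Z^12.

∂_1: C_1 → C_0 is given by ∂[p,q] = [q] − [p]. For instance
  ∂[v_1,v_5] = [v_5] − [v_1].
This gives a 7×18 integer matrix of rank 6; reducing to Smith normal form yields diagonal entries (1,1,1,1,1,1).

∂_2: C_2 → C_1 acts by ∂[p,q,r] = [q,r] − [p,r] + [p,q]. For instance
  ∂[v_0,v_2,v_6] = [v_2,v_6] − [v_0,v_6] + [v_0,v_2],
  ∂[v_1,v_2,v_5] = [v_2,v_5] − [v_1,v_5] + [v_1,v_2].
This gives a 18×12 integer matrix of rank 12; reducing to Smith normal form yields diagonal entries (1,1,1,1,1,1,1,1,1,1,1,2).

Now H_k = ker ∂_k / im ∂_{k+1}, so:

  H_0: rank C_0 − rank ∂_1 = 7 − 6 = 1, and the invariant factors of ∂_1 are all 1, so H_0 = Z.

H_0 ≅ Z.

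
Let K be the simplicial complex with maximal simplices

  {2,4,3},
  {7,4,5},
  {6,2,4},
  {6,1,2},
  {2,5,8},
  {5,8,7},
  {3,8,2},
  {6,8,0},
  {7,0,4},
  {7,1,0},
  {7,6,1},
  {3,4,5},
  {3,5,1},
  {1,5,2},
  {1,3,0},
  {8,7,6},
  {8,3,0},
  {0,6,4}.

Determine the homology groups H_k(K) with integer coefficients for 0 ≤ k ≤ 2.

Take the total order 0 < 1 < 2 < 3 < 4 < 5 < 6 < 7 < 8 on the vertex set. Then K (dimension 2) consists of the simplices:

  0-simplices (9): [0], [1], [2], [3], [4], [5], [6], [7], [8]
  1-simplices (27): (27 of them)
  2-simplices (18): [0,1,3], [0,1,7], [0,3,8], [0,4,6], [0,4,7], [0,6,8], [1,2,5], [1,2,6], [1,3,5], [1,6,7], [2,3,4], [2,3,8], [2,4,6], [2,5,8], [3,4,5], [4,5,7], [5,7,8], [6,7,8]

giving chain groups C_0 ≅ Z^9, C_1 ≅ Z^27, C_2 ≅ Z^18.

Boundary ∂_1: C_1 → C_0 maps an edge to its endpoints' difference, ∂[p,q] = q − p.
The 9×27 boundary matrix has rank 8 and Smith normal form diag(1,1,1,1,1,1,1,1).

Boundary ∂_2: C_2 → C_1 maps a triangle to the signed sum of its edges. For instance
  ∂[1,2,5] = [2,5] − [1,5] + [1,2],
  ∂[2,4,6] = [4,6] − [2,6] + [2,4].
This gives a 27×18 integer matrix of rank 18; reducing to Smith normal form yields diagonal entries (1,1,1,1,1,1,1,1,1,1,1,1,1,1,1,1,1,2).

Reading off H_k = ker ∂_k / im ∂_{k+1}:

  H_0: rank C_0 − rank ∂_1 = 9 − 8 = 1, and the invariant factors of ∂_1 are all 1, so H_0 = Z.
  H_1: rank ker ∂_1 − rank ∂_2 = (27 − 8) − 18 = 1, and ∂_2 has invariant factor 2 > 1, so H_1 = Z ⊕ Z/2Z.
  H_2: rank ker ∂_2 − rank ∂_3 = (18 − 18) − 0 = 0, and there is no ∂_3, so H_2 = 0.

H_0 ≅ Z,  H_1 ≅ Z ⊕ Z/2Z,  H_2 = 0.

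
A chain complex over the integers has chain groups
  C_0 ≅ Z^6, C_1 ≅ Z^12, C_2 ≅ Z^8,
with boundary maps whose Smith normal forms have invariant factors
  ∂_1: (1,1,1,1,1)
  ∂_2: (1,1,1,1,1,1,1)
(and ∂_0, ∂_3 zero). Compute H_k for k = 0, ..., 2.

H_0 ≅ Z,  H_1 = 0,  H_2 ≅ Z.

H_0: b_0 = 6 − 0 − 5 = 1; torsion from ∂_1 factors > 1: none. So H_0 ≅ Z.
H_1: b_1 = 12 − 5 − 7 = 0; torsion from ∂_2 factors > 1: none. So H_1 ≅ 0.
H_2: b_2 = 8 − 7 − 0 = 1; torsion from ∂_3 factors > 1: none. So H_2 ≅ Z.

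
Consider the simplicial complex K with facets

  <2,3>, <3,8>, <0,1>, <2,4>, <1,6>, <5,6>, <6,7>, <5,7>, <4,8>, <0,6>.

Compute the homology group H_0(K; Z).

H_0 ≅ Z^2.

Fix the vertex order 0 < 1 < 2 < 3 < 4 < 5 < 6 < 7 < 8 and write every simplex with vertices in increasing order. Then dim K = 1 and the simplices of K are:

  0-simplices (9): [0], [1], [2], [3], [4], [5], [6], [7], [8]
  1-simplices (10): [0,1], [0,6], [1,6], [2,3], [2,4], [3,8], [4,8], [5,6], [5,7], [6,7]

so the chain groups are C_0 ≅ Z^9, C_1 ≅ Z^10.

The boundary map ∂_1: C_1 → C_0 is given by ∂[p,q] = [q] − [p].
The resulting 9×10 matrix has rank 7, and its Smith normal form has invariant factors (1,1,1,1,1,1,1).

Computing H_k = (kernel of ∂_k) / (image of ∂_{k+1}):

  H_0: rank C_0 − rank ∂_1 = 9 − 7 = 2, and the invariant factors of ∂_1 are all 1, so H_0 = Z^2.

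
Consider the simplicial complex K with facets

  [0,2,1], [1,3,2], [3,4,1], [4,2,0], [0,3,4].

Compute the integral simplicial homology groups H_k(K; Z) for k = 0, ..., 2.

Take the total order 0 < 1 < 2 < 3 < 4 on the vertex set. Then K (dimension 2) consists of the simplices:

  0-simplices (5): [0], [1], [2], [3], [4]
  1-simplices (10): [0,1], [0,2], [0,3], [0,4], [1,2], [1,3], [1,4], [2,3], [2,4], [3,4]
  2-simplices (5): [0,1,2], [0,2,4], [0,3,4], [1,2,3], [1,3,4]

so the chain groups are C_0 ≅ Z^5, C_1 ≅ Z^10, C_2 ≅ Z^5.

The boundary map ∂_1: C_1 → C_0 is given by ∂[p,q] = [q] − [p].
The resulting 5×10 matrix has rank 4, and its Smith normal form has invariant factors (1,1,1,1).

The boundary map ∂_2: C_2 → C_1 acts by ∂[p,q,r] = [q,r] − [p,r] + [p,q]. For instance
  ∂[0,3,4] = [3,4] − [0,4] + [0,3],
  ∂[0,2,4] = [2,4] − [0,4] + [0,2].
The resulting 10×5 matrix has rank 5, and its Smith normal form has invariant factors (1,1,1,1,1).

From H_k ≅ ker(∂_k) / im(∂_{k+1}) we obtain:

  H_0: rank C_0 − rank ∂_1 = 5 − 4 = 1, and the invariant factors of ∂_1 are all 1, so H_0 = Z.
  H_1: rank ker ∂_1 − rank ∂_2 = (10 − 4) − 5 = 1, and the invariant factors of ∂_2 are all 1, so H_1 = Z.
  H_2: rank ker ∂_2 − rank ∂_3 = (5 − 5) − 0 = 0, and there is no ∂_3, so H_2 = 0.

(K is a triangulation of the Möbius band.)

H_0 ≅ Z,  H_1 ≅ Z,  H_2 = 0.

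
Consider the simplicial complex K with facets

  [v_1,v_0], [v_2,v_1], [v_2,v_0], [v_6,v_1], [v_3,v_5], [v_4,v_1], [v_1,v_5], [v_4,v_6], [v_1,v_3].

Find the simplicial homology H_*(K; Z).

H_0 ≅ Z,  H_1 ≅ Z^3.

Fix the vertex order v_0 < v_1 < v_2 < v_3 < v_4 < v_5 < v_6 and write every simplex with vertices in increasing order. Then dim K = 1 and the simplices of K are:

  0-simplices (7): [v_0], [v_1], [v_2], [v_3], [v_4], [v_5], [v_6]
  1-simplices (9): [v_0,v_1], [v_0,v_2], [v_1,v_2], [v_1,v_3], [v_1,v_4], [v_1,v_5], [v_1,v_6], [v_3,v_5], [v_4,v_6]

giving chain groups C_0 ≅ Z^7, C_1 ≅ Z^9.

∂_1: C_1 → C_0 is given by ∂[p,q] = [q] − [p]. For instance
  ∂[v_0,v_1] = [v_1] − [v_0].
This gives a 7×9 integer matrix of rank 6; reducing to Smith normal form yields diagonal entries (1,1,1,1,1,1).

Computing H_k = (kernel of ∂_k) / (image of ∂_{k+1}):

  H_0: rank C_0 − rank ∂_1 = 7 − 6 = 1, and the invariant factors of ∂_1 are all 1, so H_0 ≅ Z.
  H_1: rank ker ∂_1 − rank ∂_2 = (9 − 6) − 0 = 3, and there is no ∂_2, so H_1 ≅ Z^3.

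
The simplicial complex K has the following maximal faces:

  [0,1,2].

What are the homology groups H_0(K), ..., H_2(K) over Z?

Fix the vertex order 0 < 1 < 2 and write every simplex with vertices in increasing order. Then dim K = 2 and the simplices of K are:

  0-simplices (3): [0], [1], [2]
  1-simplices (3): [0,1], [0,2], [1,2]
  2-simplices (1): [0,1,2]

so the chain groups are C_0 ≅ Z^3, C_1 ≅ Z^3, C_2 ≅ Z^1.

The boundary map ∂_1: C_1 → C_0 is given by ∂[p,q] = [q] − [p].
As a 3×3 matrix over Z this has rank 2, with invariant factors (1,1).

Boundary ∂_2: C_2 → C_1 maps a triangle to the signed sum of its edges. For instance
  ∂[0,1,2] = [1,2] − [0,2] + [0,1].
This gives a 3×1 integer matrix of rank 1; reducing to Smith normal form yields diagonal entries (1).

From H_k ≅ ker(∂_k) / im(∂_{k+1}) we obtain:

  H_0: rank C_0 − rank ∂_1 = 3 − 2 = 1, and the invariant factors of ∂_1 are all 1, so H_0 ≅ Z.
  H_1: rank ker ∂_1 − rank ∂_2 = (3 − 2) − 1 = 0, and the invariant factors of ∂_2 are all 1, so H_1 ≅ 0.
  H_2: rank ker ∂_2 − rank ∂_3 = (1 − 1) − 0 = 0, and there is no ∂_3, so H_2 ≅ 0.

H_0 ≅ Z,  H_1 = 0,  H_2 = 0.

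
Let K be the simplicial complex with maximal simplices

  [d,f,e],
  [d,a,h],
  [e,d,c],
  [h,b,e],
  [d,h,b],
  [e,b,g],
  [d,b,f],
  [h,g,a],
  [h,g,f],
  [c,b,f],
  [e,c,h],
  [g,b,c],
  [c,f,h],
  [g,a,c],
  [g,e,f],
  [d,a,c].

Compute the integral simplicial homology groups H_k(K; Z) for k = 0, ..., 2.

Take the total order a < b < c < d < e < f < g < h on the vertex set. Then K (dimension 2) consists of the simplices:

  0-simplices (8): a, b, c, d, e, f, g, h
  1-simplices (24): ac, ad, ag, ah, bc, bd, be, bf, bg, bh, cd, ce, cf, cg, ch, de, df, dh, ef, eg, eh, fg, fh, gh
  2-simplices (16): acd, acg, adh, agh, bcf, bcg, bdf, bdh, beg, beh, cde, ceh, cfh, def, efg, fgh

Hence C_0 ≅ Z^8, C_1 ≅ Z^24, C_2 ≅ Z^16.

Boundary ∂_1: C_1 → C_0 is given by ∂[p,q] = [q] − [p]. For instance
  ∂eg = g − e.
The resulting 8×24 matrix has rank 7, and its Smith normal form has invariant factors (1,1,1,1,1,1,1).

The boundary map ∂_2: C_2 → C_1 sends each 2-simplex [p,q,r] to [q,r] − [p,r] + [p,q]. For instance
  ∂bcf = cf − bf + bc,
  ∂beh = eh − bh + be.
The resulting 24×16 matrix has rank 15, and its Smith normal form has invariant factors (1,1,1,1,1,1,1,1,1,1,1,1,1,1,1).

Now H_k = ker ∂_k / im ∂_{k+1}, so:

  H_0: rank C_0 − rank ∂_1 = 8 − 7 = 1, and the invariant factors of ∂_1 are all 1, so H_0 ≅ Z.
  H_1: rank ker ∂_1 − rank ∂_2 = (24 − 7) − 15 = 2, and the invariant factors of ∂_2 are all 1, so H_1 ≅ Z^2.
  H_2: rank ker ∂_2 − rank ∂_3 = (16 − 15) − 0 = 1, and there is no ∂_3, so H_2 ≅ Z.

As a check, the Euler characteristic is 8 − 24 + 16 = 0, which agrees with 1 − 2 + 1 = 0.

H_0 = Z,  H_1 = Z^2,  H_2 = Z.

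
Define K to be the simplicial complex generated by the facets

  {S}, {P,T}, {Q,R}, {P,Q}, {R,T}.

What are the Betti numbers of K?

We work with the vertex ordering P < Q < R < S < T. The simplices of K, each written with vertices in increasing order, are:

  0-simplices (5): P, Q, R, S, T
  1-simplices (4): PQ, PT, QR, RT

giving chain groups C_0 ≅ Z^5, C_1 ≅ Z^4.

Boundary ∂_1: C_1 → C_0 sends each edge [p,q] (with p < q) to q − p. For instance
  ∂PT = T − P.
As a 5×4 matrix over Z this has rank 3, with invariant factors (1,1,1).

Reading off H_k = ker ∂_k / im ∂_{k+1}:

  H_0: rank C_0 − rank ∂_1 = 5 − 3 = 2, and the invariant factors of ∂_1 are all 1, so H_0 = Z^2.
  H_1: rank ker ∂_1 − rank ∂_2 = (4 − 3) − 0 = 1, and there is no ∂_2, so H_1 = Z.

Hence the Betti numbers are b_0 = 2, b_1 = 1.

b_0 = 2, b_1 = 1.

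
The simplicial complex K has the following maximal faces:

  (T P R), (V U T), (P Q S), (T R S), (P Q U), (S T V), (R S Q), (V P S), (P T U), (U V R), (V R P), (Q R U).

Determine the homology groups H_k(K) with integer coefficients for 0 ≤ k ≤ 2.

H_0 ≅ Z,  H_1 ≅ Z/2Z,  H_2 = 0.

We work with the vertex ordering P < Q < R < S < T < U < V. The simplices of K, each written with vertices in increasing order, are:

  0-simplices (7): P, Q, R, S, T, U, V
  1-simplices (18): PQ, PR, PS, PT, PU, PV, QR, QS, QU, RS, RT, RU, RV, ST, SV, TU, TV, UV
  2-simplices (12): PQS, PQU, PRT, PRV, PSV, PTU, QRS, QRU, RST, RUV, STV, TUV

so the chain groups are C_0 ≅ Z^7, C_1 ≅ Z^18, C_2 ≅ Z^12.

The boundary map ∂_1: C_1 → C_0 is given by ∂[p,q] = [q] − [p]. For instance
  ∂PR = R − P.
As a 7×18 matrix over Z this has rank 6, with invariant factors (1,1,1,1,1,1).

The boundary map ∂_2: C_2 → C_1 acts by ∂[p,q,r] = [q,r] − [p,r] + [p,q]. For instance
  ∂RST = ST − RT + RS,
  ∂STV = TV − SV + ST.
This gives a 18×12 integer matrix of rank 12; reducing to Smith normal form yields diagonal entries (1,1,1,1,1,1,1,1,1,1,1,2).

Now H_k = ker ∂_k / im ∂_{k+1}, so:

  H_0: rank C_0 − rank ∂_1 = 7 − 6 = 1, and the invariant factors of ∂_1 are all 1, so H_0 = Z.
  H_1: rank ker ∂_1 − rank ∂_2 = (18 − 6) − 12 = 0, and ∂_2 has invariant factor 2 > 1, so H_1 = Z/2Z.
  H_2: rank ker ∂_2 − rank ∂_3 = (12 − 12) − 0 = 0, and there is no ∂_3, so H_2 = 0.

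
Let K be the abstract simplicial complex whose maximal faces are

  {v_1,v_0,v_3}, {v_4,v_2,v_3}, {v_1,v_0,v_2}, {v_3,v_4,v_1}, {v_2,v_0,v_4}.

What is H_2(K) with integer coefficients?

H_2 = 0.

K has 5 vertices, 10 edges, 5 triangles.
rank ∂_2 = 5, rank ∂_3 = 0 ⇒ b_2 = 5 − 5 − 0 = 0. So H_2 ≅ 0.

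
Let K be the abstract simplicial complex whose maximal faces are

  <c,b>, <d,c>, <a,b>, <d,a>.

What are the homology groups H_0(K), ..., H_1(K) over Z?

We work with the vertex ordering a < b < c < d. The simplices of K, each written with vertices in increasing order, are:

  0-simplices (4): a, b, c, d
  1-simplices (4): ab, ad, bc, cd

giving chain groups C_0 ≅ Z^4, C_1 ≅ Z^4.

Boundary ∂_1: C_1 → C_0 is given by ∂[p,q] = [q] − [p]. For instance
  ∂bc = c − b.
This gives a 4×4 integer matrix of rank 3; reducing to Smith normal form yields diagonal entries (1,1,1).

Reading off H_k = ker ∂_k / im ∂_{k+1}:

  H_0: rank C_0 − rank ∂_1 = 4 − 3 = 1, and the invariant factors of ∂_1 are all 1, so H_0 ≅ Z.
  H_1: rank ker ∂_1 − rank ∂_2 = (4 − 3) − 0 = 1, and there is no ∂_2, so H_1 ≅ Z.

As a check, the Euler characteristic is 4 − 4 = 0, which agrees with 1 − 1 = 0.
(K is a triangulation of the circle S^1.)

H_0 = Z,  H_1 = Z.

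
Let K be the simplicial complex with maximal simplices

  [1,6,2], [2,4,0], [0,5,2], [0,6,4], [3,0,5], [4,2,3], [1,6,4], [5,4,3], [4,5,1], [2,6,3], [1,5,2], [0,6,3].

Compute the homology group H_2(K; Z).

H_2 ≅ 0.

K has 7 vertices, 18 edges, 12 triangles.
rank ∂_2 = 12, rank ∂_3 = 0 ⇒ b_2 = 12 − 12 − 0 = 0. So H_2 = 0.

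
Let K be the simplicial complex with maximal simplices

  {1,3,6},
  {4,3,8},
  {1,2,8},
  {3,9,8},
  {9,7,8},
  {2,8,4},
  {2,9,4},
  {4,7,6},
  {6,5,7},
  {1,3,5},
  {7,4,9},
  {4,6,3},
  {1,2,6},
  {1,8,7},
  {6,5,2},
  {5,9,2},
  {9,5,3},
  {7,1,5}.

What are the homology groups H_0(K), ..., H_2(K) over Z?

Order the vertices as 1 < 2 < 3 < 4 < 5 < 6 < 7 < 8 < 9. Listing each simplex with vertices in this order, K has dimension 2 with simplices:

  0-simplices (9): [1], [2], [3], [4], [5], [6], [7], [8], [9]
  1-simplices (27): (27 of them)
  2-simplices (18): [1,2,6], [1,2,8], [1,3,5], [1,3,6], [1,5,7], [1,7,8], [2,4,8], [2,4,9], [2,5,6], [2,5,9], [3,4,6], [3,4,8], [3,5,9], [3,8,9], [4,6,7], [4,7,9], [5,6,7], [7,8,9]

Hence C_0 ≅ Z^9, C_1 ≅ Z^27, C_2 ≅ Z^18.

Boundary ∂_1: C_1 → C_0 sends each edge [p,q] (with p < q) to q − p. For instance
  ∂[1,2] = [2] − [1].
The resulting 9×27 matrix has rank 8, and its Smith normal form has invariant factors (1,1,1,1,1,1,1,1).

∂_2: C_2 → C_1 maps a triangle to the signed sum of its edges. For instance
  ∂[2,5,9] = [5,9] − [2,9] + [2,5],
  ∂[2,4,9] = [4,9] − [2,9] + [2,4].
The 27×18 boundary matrix has rank 18 and Smith normal form diag(1,1,1,1,1,1,1,1,1,1,1,1,1,1,1,1,1,2).

From H_k ≅ ker(∂_k) / im(∂_{k+1}) we obtain:

  H_0: rank C_0 − rank ∂_1 = 9 − 8 = 1, and the invariant factors of ∂_1 are all 1, so H_0 ≅ Z.
  H_1: rank ker ∂_1 − rank ∂_2 = (27 − 8) − 18 = 1, and ∂_2 has invariant factor 2 > 1, so H_1 ≅ Z ⊕ Z/2.
  H_2: rank ker ∂_2 − rank ∂_3 = (18 − 18) − 0 = 0, and there is no ∂_3, so H_2 ≅ 0.

As a check, the Euler characteristic is 9 − 27 + 18 = 0, which agrees with 1 − 1 + 0 = 0.

H_0 = Z,  H_1 = Z ⊕ Z/2,  H_2 = 0.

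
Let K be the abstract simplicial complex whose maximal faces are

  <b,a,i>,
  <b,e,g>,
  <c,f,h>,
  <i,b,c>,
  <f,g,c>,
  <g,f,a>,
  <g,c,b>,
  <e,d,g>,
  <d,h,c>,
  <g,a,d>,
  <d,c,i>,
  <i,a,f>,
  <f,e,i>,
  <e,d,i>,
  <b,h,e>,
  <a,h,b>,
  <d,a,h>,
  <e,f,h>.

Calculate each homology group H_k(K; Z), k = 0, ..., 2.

We work with the vertex ordering a < b < c < d < e < f < g < h < i. The simplices of K, each written with vertices in increasing order, are:

  0-simplices (9): a, b, c, d, e, f, g, h, i
  1-simplices (27): ab, ad, af, ag, ah, ai, bc, be, bg, bh, bi, cd, cf, cg, ch, ci, de, dg, dh, di, ef, eg, eh, ei, fg, fh, fi
  2-simplices (18): abh, abi, adg, adh, afg, afi, bcg, bci, beg, beh, cdh, cdi, cfg, cfh, deg, dei, efh, efi

so the chain groups are C_0 ≅ Z^9, C_1 ≅ Z^27, C_2 ≅ Z^18.

The boundary map ∂_1: C_1 → C_0 maps an edge to its endpoints' difference, ∂[p,q] = q − p.
The 9×27 boundary matrix has rank 8 and Smith normal form diag(1,1,1,1,1,1,1,1).

Boundary ∂_2: C_2 → C_1 acts by ∂[p,q,r] = [q,r] − [p,r] + [p,q]. For instance
  ∂abh = bh − ah + ab,
  ∂cdh = dh − ch + cd.
The 27×18 boundary matrix has rank 17 and Smith normal form diag(1,1,1,1,1,1,1,1,1,1,1,1,1,1,1,1,1).

Reading off H_k = ker ∂_k / im ∂_{k+1}:

  H_0: rank C_0 − rank ∂_1 = 9 − 8 = 1, and the invariant factors of ∂_1 are all 1, so H_0 = Z.
  H_1: rank ker ∂_1 − rank ∂_2 = (27 − 8) − 17 = 2, and the invariant factors of ∂_2 are all 1, so H_1 = Z^2.
  H_2: rank ker ∂_2 − rank ∂_3 = (18 − 17) − 0 = 1, and there is no ∂_3, so H_2 = Z.

As a check, the Euler characteristic is 9 − 27 + 18 = 0, which agrees with 1 − 2 + 1 = 0.
(K is a triangulation of the torus T^2.)

H_0 = Z,  H_1 = Z^2,  H_2 = Z.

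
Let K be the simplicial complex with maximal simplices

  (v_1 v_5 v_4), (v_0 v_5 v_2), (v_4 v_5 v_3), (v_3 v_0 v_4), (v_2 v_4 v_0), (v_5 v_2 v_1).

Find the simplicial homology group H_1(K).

We work with the vertex ordering v_0 < v_1 < v_2 < v_3 < v_4 < v_5. The simplices of K, each written with vertices in increasing order, are:

  0-simplices (6): [v_0], [v_1], [v_2], [v_3], [v_4], [v_5]
  1-simplices (12): [v_0,v_2], [v_0,v_3], [v_0,v_4], [v_0,v_5], [v_1,v_2], [v_1,v_4], [v_1,v_5], [v_2,v_4], [v_2,v_5], [v_3,v_4], [v_3,v_5], [v_4,v_5]
  2-simplices (6): [v_0,v_2,v_4], [v_0,v_2,v_5], [v_0,v_3,v_4], [v_1,v_2,v_5], [v_1,v_4,v_5], [v_3,v_4,v_5]

giving chain groups C_0 ≅ Z^6, C_1 ≅ Z^12, C_2 ≅ Z^6.

Boundary ∂_1: C_1 → C_0 maps an edge to its endpoints' difference, ∂[p,q] = q − p.
As a 6×12 matrix over Z this has rank 5, with invariant factors (1,1,1,1,1).

The boundary map ∂_2: C_2 → C_1 acts by ∂[p,q,r] = [q,r] − [p,r] + [p,q]. For instance
  ∂[v_3,v_4,v_5] = [v_4,v_5] − [v_3,v_5] + [v_3,v_4],
  ∂[v_1,v_4,v_5] = [v_4,v_5] − [v_1,v_5] + [v_1,v_4].
As a 12×6 matrix over Z this has rank 6, with invariant factors (1,1,1,1,1,1).

From H_k ≅ ker(∂_k) / im(∂_{k+1}) we obtain:

  H_1: rank ker ∂_1 − rank ∂_2 = (12 − 5) − 6 = 1, and the invariant factors of ∂_2 are all 1, so H_1 ≅ Z.

H_1 ≅ Z.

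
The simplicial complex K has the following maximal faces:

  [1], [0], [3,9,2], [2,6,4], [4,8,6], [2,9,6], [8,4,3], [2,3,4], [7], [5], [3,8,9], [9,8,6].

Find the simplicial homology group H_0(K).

H_0 ≅ Z^5.

Fix the vertex order 0 < 1 < 2 < 3 < 4 < 5 < 6 < 7 < 8 < 9 and write every simplex with vertices in increasing order. Then dim K = 2 and the simplices of K are:

  0-simplices (10): [0], [1], [2], [3], [4], [5], [6], [7], [8], [9]
  1-simplices (12): [2,3], [2,4], [2,6], [2,9], [3,4], [3,8], [3,9], [4,6], [4,8], [6,8], [6,9], [8,9]
  2-simplices (8): [2,3,4], [2,3,9], [2,4,6], [2,6,9], [3,4,8], [3,8,9], [4,6,8], [6,8,9]

so the chain groups are C_0 ≅ Z^10, C_1 ≅ Z^12, C_2 ≅ Z^8.

The boundary map ∂_1: C_1 → C_0 is given by ∂[p,q] = [q] − [p].
As a 10×12 matrix over Z this has rank 5, with invariant factors (1,1,1,1,1).

The boundary map ∂_2: C_2 → C_1 acts by ∂[p,q,r] = [q,r] − [p,r] + [p,q]. For instance
  ∂[2,6,9] = [6,9] − [2,9] + [2,6],
  ∂[3,8,9] = [8,9] − [3,9] + [3,8].
As a 12×8 matrix over Z this has rank 7, with invariant factors (1,1,1,1,1,1,1).

Reading off H_k = ker ∂_k / im ∂_{k+1}:

  H_0: rank C_0 − rank ∂_1 = 10 − 5 = 5, and the invariant factors of ∂_1 are all 1, so H_0 ≅ Z^5.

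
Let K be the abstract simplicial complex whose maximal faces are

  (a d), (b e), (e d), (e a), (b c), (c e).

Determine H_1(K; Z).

We work with the vertex ordering a < b < c < d < e. The simplices of K, each written with vertices in increasing order, are:

  0-simplices (5): a, b, c, d, e
  1-simplices (6): ad, ae, bc, be, ce, de

so the chain groups are C_0 ≅ Z^5, C_1 ≅ Z^6.

∂_1: C_1 → C_0 sends each edge [p,q] (with p < q) to q − p.
This gives a 5×6 integer matrix of rank 4; reducing to Smith normal form yields diagonal entries (1,1,1,1).

From H_k ≅ ker(∂_k) / im(∂_{k+1}) we obtain:

  H_1: rank ker ∂_1 − rank ∂_2 = (6 − 4) − 0 = 2, and there is no ∂_2, so H_1 = Z^2.

H_1 ≅ Z^2.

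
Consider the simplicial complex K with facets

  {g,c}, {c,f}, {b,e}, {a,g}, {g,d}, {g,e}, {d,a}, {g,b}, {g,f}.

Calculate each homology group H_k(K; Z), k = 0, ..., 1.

Take the total order a < b < c < d < e < f < g on the vertex set. Then K (dimension 1) consists of the simplices:

  0-simplices (7): a, b, c, d, e, f, g
  1-simplices (9): ad, ag, be, bg, cf, cg, dg, eg, fg

so the chain groups are C_0 ≅ Z^7, C_1 ≅ Z^9.

The boundary map ∂_1: C_1 → C_0 is given by ∂[p,q] = [q] − [p].
As a 7×9 matrix over Z this has rank 6, with invariant factors (1,1,1,1,1,1).

From H_k ≅ ker(∂_k) / im(∂_{k+1}) we obtain:

  H_0: rank C_0 − rank ∂_1 = 7 − 6 = 1, and the invariant factors of ∂_1 are all 1, so H_0 ≅ Z.
  H_1: rank ker ∂_1 − rank ∂_2 = (9 − 6) − 0 = 3, and there is no ∂_2, so H_1 ≅ Z^3.

(K is a triangulation of a wedge of 3 circles.)

H_0 = Z,  H_1 = Z^3.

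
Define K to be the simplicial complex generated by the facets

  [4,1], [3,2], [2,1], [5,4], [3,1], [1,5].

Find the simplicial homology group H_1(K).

H_1 = Z^2.

Order the vertices as 1 < 2 < 3 < 4 < 5. Listing each simplex with vertices in this order, K has dimension 1 with simplices:

  0-simplices (5): [1], [2], [3], [4], [5]
  1-simplices (6): [1,2], [1,3], [1,4], [1,5], [2,3], [4,5]

so the chain groups are C_0 ≅ Z^5, C_1 ≅ Z^6.

∂_1: C_1 → C_0 is given by ∂[p,q] = [q] − [p]. For instance
  ∂[1,4] = [4] − [1].
This gives a 5×6 integer matrix of rank 4; reducing to Smith normal form yields diagonal entries (1,1,1,1).

Reading off H_k = ker ∂_k / im ∂_{k+1}:

  H_1: rank ker ∂_1 − rank ∂_2 = (6 − 4) − 0 = 2, and there is no ∂_2, so H_1 ≅ Z^2.

(K is a triangulation of a wedge of 2 circles.)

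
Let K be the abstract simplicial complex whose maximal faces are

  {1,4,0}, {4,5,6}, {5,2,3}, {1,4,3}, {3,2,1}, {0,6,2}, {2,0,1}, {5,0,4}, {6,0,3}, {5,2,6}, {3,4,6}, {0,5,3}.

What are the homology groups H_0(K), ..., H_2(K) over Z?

Order the vertices as 0 < 1 < 2 < 3 < 4 < 5 < 6. Listing each simplex with vertices in this order, K has dimension 2 with simplices:

  0-simplices (7): [0], [1], [2], [3], [4], [5], [6]
  1-simplices (18): [0,1], [0,2], [0,3], [0,4], [0,5], [0,6], [1,2], [1,3], [1,4], [2,3], [2,5], [2,6], [3,4], [3,5], [3,6], [4,5], [4,6], [5,6]
  2-simplices (12): [0,1,2], [0,1,4], [0,2,6], [0,3,5], [0,3,6], [0,4,5], [1,2,3], [1,3,4], [2,3,5], [2,5,6], [3,4,6], [4,5,6]

Hence C_0 ≅ Z^7, C_1 ≅ Z^18, C_2 ≅ Z^12.

Boundary ∂_1: C_1 → C_0 sends each edge [p,q] (with p < q) to q − p. For instance
  ∂[2,6] = [6] − [2].
The 7×18 boundary matrix has rank 6 and Smith normal form diag(1,1,1,1,1,1).

The boundary map ∂_2: C_2 → C_1 sends each 2-simplex [p,q,r] to [q,r] − [p,r] + [p,q]. For instance
  ∂[0,3,6] = [3,6] − [0,6] + [0,3],
  ∂[2,5,6] = [5,6] − [2,6] + [2,5].
The 18×12 boundary matrix has rank 12 and Smith normal form diag(1,1,1,1,1,1,1,1,1,1,1,2).

From H_k ≅ ker(∂_k) / im(∂_{k+1}) we obtain:

  H_0: rank C_0 − rank ∂_1 = 7 − 6 = 1, and the invariant factors of ∂_1 are all 1, so H_0 = Z.
  H_1: rank ker ∂_1 − rank ∂_2 = (18 − 6) − 12 = 0, and ∂_2 has invariant factor 2 > 1, so H_1 = Z/2.
  H_2: rank ker ∂_2 − rank ∂_3 = (12 − 12) − 0 = 0, and there is no ∂_3, so H_2 = 0.

(K is a triangulation of the real projective plane RP^2.)

H_0 = Z,  H_1 = Z/2,  H_2 = 0.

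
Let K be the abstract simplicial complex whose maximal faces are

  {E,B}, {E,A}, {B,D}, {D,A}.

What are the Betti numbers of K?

b_0 = 1, b_1 = 1.

We work with the vertex ordering A < B < D < E. The simplices of K, each written with vertices in increasing order, are:

  0-simplices (4): A, B, D, E
  1-simplices (4): AD, AE, BD, BE

Hence C_0 ≅ Z^4, C_1 ≅ Z^4.

Boundary ∂_1: C_1 → C_0 maps an edge to its endpoints' difference, ∂[p,q] = q − p. For instance
  ∂BE = E − B.
The 4×4 boundary matrix has rank 3 and Smith normal form diag(1,1,1).

Computing H_k = (kernel of ∂_k) / (image of ∂_{k+1}):

  H_0: rank C_0 − rank ∂_1 = 4 − 3 = 1, and the invariant factors of ∂_1 are all 1, so H_0 = Z.
  H_1: rank ker ∂_1 − rank ∂_2 = (4 − 3) − 0 = 1, and there is no ∂_2, so H_1 = Z.

Hence the Betti numbers are b_0 = 1, b_1 = 1.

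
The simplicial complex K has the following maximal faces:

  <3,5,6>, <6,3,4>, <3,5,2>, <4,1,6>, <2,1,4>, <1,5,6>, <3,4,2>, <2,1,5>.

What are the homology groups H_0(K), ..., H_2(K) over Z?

H_0 ≅ Z,  H_1 = 0,  H_2 ≅ Z.

We work with the vertex ordering 1 < 2 < 3 < 4 < 5 < 6. The simplices of K, each written with vertices in increasing order, are:

  0-simplices (6): [1], [2], [3], [4], [5], [6]
  1-simplices (12): [1,2], [1,4], [1,5], [1,6], [2,3], [2,4], [2,5], [3,4], [3,5], [3,6], [4,6], [5,6]
  2-simplices (8): [1,2,4], [1,2,5], [1,4,6], [1,5,6], [2,3,4], [2,3,5], [3,4,6], [3,5,6]

giving chain groups C_0 ≅ Z^6, C_1 ≅ Z^12, C_2 ≅ Z^8.

∂_1: C_1 → C_0 sends each edge [p,q] (with p < q) to q − p.
This gives a 6×12 integer matrix of rank 5; reducing to Smith normal form yields diagonal entries (1,1,1,1,1).

Boundary ∂_2: C_2 → C_1 sends each 2-simplex [p,q,r] to [q,r] − [p,r] + [p,q]. For instance
  ∂[1,2,4] = [2,4] − [1,4] + [1,2],
  ∂[1,2,5] = [2,5] − [1,5] + [1,2].
This gives a 12×8 integer matrix of rank 7; reducing to Smith normal form yields diagonal entries (1,1,1,1,1,1,1).

Now H_k = ker ∂_k / im ∂_{k+1}, so:

  H_0: rank C_0 − rank ∂_1 = 6 − 5 = 1, and the invariant factors of ∂_1 are all 1, so H_0 ≅ Z.
  H_1: rank ker ∂_1 − rank ∂_2 = (12 − 5) − 7 = 0, and the invariant factors of ∂_2 are all 1, so H_1 ≅ 0.
  H_2: rank ker ∂_2 − rank ∂_3 = (8 − 7) − 0 = 1, and there is no ∂_3, so H_2 ≅ Z.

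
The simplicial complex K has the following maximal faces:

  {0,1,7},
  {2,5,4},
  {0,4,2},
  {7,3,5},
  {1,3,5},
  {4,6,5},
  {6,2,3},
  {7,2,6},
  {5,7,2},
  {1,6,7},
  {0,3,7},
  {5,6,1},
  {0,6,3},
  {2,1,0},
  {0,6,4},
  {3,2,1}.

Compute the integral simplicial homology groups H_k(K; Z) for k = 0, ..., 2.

H_0 ≅ Z,  H_1 ≅ Z^2,  H_2 ≅ Z.

Order the vertices as 0 < 1 < 2 < 3 < 4 < 5 < 6 < 7. Listing each simplex with vertices in this order, K has dimension 2 with simplices:

  0-simplices (8): [0], [1], [2], [3], [4], [5], [6], [7]
  1-simplices (24): (24 of them)
  2-simplices (16): [0,1,2], [0,1,7], [0,2,4], [0,3,6], [0,3,7], [0,4,6], [1,2,3], [1,3,5], [1,5,6], [1,6,7], [2,3,6], [2,4,5], [2,5,7], [2,6,7], [3,5,7], [4,5,6]

Hence C_0 ≅ Z^8, C_1 ≅ Z^24, C_2 ≅ Z^16.

Boundary ∂_1: C_1 → C_0 is given by ∂[p,q] = [q] − [p]. For instance
  ∂[2,3] = [3] − [2].
The 8×24 boundary matrix has rank 7 and Smith normal form diag(1,1,1,1,1,1,1).

Boundary ∂_2: C_2 → C_1 sends each 2-simplex [p,q,r] to [q,r] − [p,r] + [p,q]. For instance
  ∂[2,3,6] = [3,6] − [2,6] + [2,3],
  ∂[1,3,5] = [3,5] − [1,5] + [1,3].
The resulting 24×16 matrix has rank 15, and its Smith normal form has invariant factors (1,1,1,1,1,1,1,1,1,1,1,1,1,1,1).

Reading off H_k = ker ∂_k / im ∂_{k+1}:

  H_0: rank C_0 − rank ∂_1 = 8 − 7 = 1, and the invariant factors of ∂_1 are all 1, so H_0 ≅ Z.
  H_1: rank ker ∂_1 − rank ∂_2 = (24 − 7) − 15 = 2, and the invariant factors of ∂_2 are all 1, so H_1 ≅ Z^2.
  H_2: rank ker ∂_2 − rank ∂_3 = (16 − 15) − 0 = 1, and there is no ∂_3, so H_2 ≅ Z.

As a check, the Euler characteristic is 8 − 24 + 16 = 0, which agrees with 1 − 2 + 1 = 0.
(K is a triangulation of the torus T^2.)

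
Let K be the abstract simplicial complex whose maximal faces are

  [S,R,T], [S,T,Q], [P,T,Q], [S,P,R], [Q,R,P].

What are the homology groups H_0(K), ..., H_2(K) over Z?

Order the vertices as P < Q < R < S < T. Listing each simplex with vertices in this order, K has dimension 2 with simplices:

  0-simplices (5): P, Q, R, S, T
  1-simplices (10): PQ, PR, PS, PT, QR, QS, QT, RS, RT, ST
  2-simplices (5): PQR, PQT, PRS, QST, RST

so the chain groups are C_0 ≅ Z^5, C_1 ≅ Z^10, C_2 ≅ Z^5.

∂_1: C_1 → C_0 maps an edge to its endpoints' difference, ∂[p,q] = q − p. For instance
  ∂QT = T − Q.
As a 5×10 matrix over Z this has rank 4, with invariant factors (1,1,1,1).

Boundary ∂_2: C_2 → C_1 acts by ∂[p,q,r] = [q,r] − [p,r] + [p,q]. For instance
  ∂QST = ST − QT + QS,
  ∂PRS = RS − PS + PR.
The resulting 10×5 matrix has rank 5, and its Smith normal form has invariant factors (1,1,1,1,1).

Computing H_k = (kernel of ∂_k) / (image of ∂_{k+1}):

  H_0: rank C_0 − rank ∂_1 = 5 − 4 = 1, and the invariant factors of ∂_1 are all 1, so H_0 = Z.
  H_1: rank ker ∂_1 − rank ∂_2 = (10 − 4) − 5 = 1, and the invariant factors of ∂_2 are all 1, so H_1 = Z.
  H_2: rank ker ∂_2 − rank ∂_3 = (5 − 5) − 0 = 0, and there is no ∂_3, so H_2 = 0.

As a check, the Euler characteristic is 5 − 10 + 5 = 0, which agrees with 1 − 1 + 0 = 0.
(K is a triangulation of the Möbius band.)

H_0 = Z,  H_1 = Z,  H_2 = 0.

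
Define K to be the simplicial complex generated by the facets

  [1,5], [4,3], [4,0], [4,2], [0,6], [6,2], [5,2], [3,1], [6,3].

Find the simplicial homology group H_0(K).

H_0 = Z.

Fix the vertex order 0 < 1 < 2 < 3 < 4 < 5 < 6 and write every simplex with vertices in increasing order. Then dim K = 1 and the simplices of K are:

  0-simplices (7): [0], [1], [2], [3], [4], [5], [6]
  1-simplices (9): [0,4], [0,6], [1,3], [1,5], [2,4], [2,5], [2,6], [3,4], [3,6]

giving chain groups C_0 ≅ Z^7, C_1 ≅ Z^9.

The boundary map ∂_1: C_1 → C_0 maps an edge to its endpoints' difference, ∂[p,q] = q − p. For instance
  ∂[2,4] = [4] − [2].
The 7×9 boundary matrix has rank 6 and Smith normal form diag(1,1,1,1,1,1).

Computing H_k = (kernel of ∂_k) / (image of ∂_{k+1}):

  H_0: rank C_0 − rank ∂_1 = 7 − 6 = 1, and the invariant factors of ∂_1 are all 1, so H_0 ≅ Z.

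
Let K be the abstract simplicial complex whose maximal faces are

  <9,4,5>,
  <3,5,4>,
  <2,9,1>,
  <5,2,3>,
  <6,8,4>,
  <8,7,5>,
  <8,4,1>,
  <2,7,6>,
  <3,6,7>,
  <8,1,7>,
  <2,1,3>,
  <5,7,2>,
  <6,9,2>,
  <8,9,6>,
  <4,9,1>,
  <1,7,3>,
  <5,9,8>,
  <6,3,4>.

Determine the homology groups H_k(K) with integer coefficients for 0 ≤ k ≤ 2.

H_0 ≅ Z,  H_1 ≅ Z ⊕ Z/2,  H_2 = 0.

Take the total order 1 < 2 < 3 < 4 < 5 < 6 < 7 < 8 < 9 on the vertex set. Then K (dimension 2) consists of the simplices:

  0-simplices (9): [1], [2], [3], [4], [5], [6], [7], [8], [9]
  1-simplices (27): (27 of them)
  2-simplices (18): [1,2,3], [1,2,9], [1,3,7], [1,4,8], [1,4,9], [1,7,8], [2,3,5], [2,5,7], [2,6,7], [2,6,9], [3,4,5], [3,4,6], [3,6,7], [4,5,9], [4,6,8], [5,7,8], [5,8,9], [6,8,9]

Hence C_0 ≅ Z^9, C_1 ≅ Z^27, C_2 ≅ Z^18.

Boundary ∂_1: C_1 → C_0 is given by ∂[p,q] = [q] − [p].
The resulting 9×27 matrix has rank 8, and its Smith normal form has invariant factors (1,1,1,1,1,1,1,1).

Boundary ∂_2: C_2 → C_1 acts by ∂[p,q,r] = [q,r] − [p,r] + [p,q]. For instance
  ∂[6,8,9] = [8,9] − [6,9] + [6,8],
  ∂[3,4,5] = [4,5] − [3,5] + [3,4].
The resulting 27×18 matrix has rank 18, and its Smith normal form has invariant factors (1,1,1,1,1,1,1,1,1,1,1,1,1,1,1,1,1,2).

Now H_k = ker ∂_k / im ∂_{k+1}, so:

  H_0: rank C_0 − rank ∂_1 = 9 − 8 = 1, and the invariant factors of ∂_1 are all 1, so H_0 = Z.
  H_1: rank ker ∂_1 − rank ∂_2 = (27 − 8) − 18 = 1, and ∂_2 has invariant factor 2 > 1, so H_1 = Z ⊕ Z/2.
  H_2: rank ker ∂_2 − rank ∂_3 = (18 − 18) − 0 = 0, and there is no ∂_3, so H_2 = 0.

(K is a triangulation of the Klein bottle.)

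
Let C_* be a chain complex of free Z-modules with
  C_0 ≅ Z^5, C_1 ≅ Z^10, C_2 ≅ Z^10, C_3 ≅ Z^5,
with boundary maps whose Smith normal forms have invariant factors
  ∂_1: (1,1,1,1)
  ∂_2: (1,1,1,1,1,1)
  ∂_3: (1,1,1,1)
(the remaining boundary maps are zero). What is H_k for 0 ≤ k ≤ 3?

H_0: b_0 = 5 − 0 − 4 = 1; torsion from ∂_1 factors > 1: none. So H_0 = Z.
H_1: b_1 = 10 − 4 − 6 = 0; torsion from ∂_2 factors > 1: none. So H_1 = 0.
H_2: b_2 = 10 − 6 − 4 = 0; torsion from ∂_3 factors > 1: none. So H_2 = 0.
H_3: b_3 = 5 − 4 − 0 = 1; torsion from ∂_4 factors > 1: none. So H_3 = Z.

H_0 = Z,  H_1 = 0,  H_2 = 0,  H_3 = Z.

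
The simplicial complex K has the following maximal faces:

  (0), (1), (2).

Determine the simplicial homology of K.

H_0 ≅ Z^3.

Order the vertices as 0 < 1 < 2. Listing each simplex with vertices in this order, K has dimension 0 with simplices:

  0-simplices (3): [0], [1], [2]

so the chain groups are C_0 ≅ Z^3.

Reading off H_k = ker ∂_k / im ∂_{k+1}:

  H_0: rank C_0 − rank ∂_1 = 3 − 0 = 3, and there is no ∂_1, so H_0 ≅ Z^3.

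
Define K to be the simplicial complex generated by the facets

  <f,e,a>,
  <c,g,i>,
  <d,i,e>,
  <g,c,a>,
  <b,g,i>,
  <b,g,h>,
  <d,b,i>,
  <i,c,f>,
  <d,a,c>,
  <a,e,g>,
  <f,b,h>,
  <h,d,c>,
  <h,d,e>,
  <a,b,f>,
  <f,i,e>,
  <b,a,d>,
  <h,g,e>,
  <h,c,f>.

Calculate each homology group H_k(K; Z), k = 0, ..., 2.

We work with the vertex ordering a < b < c < d < e < f < g < h < i. The simplices of K, each written with vertices in increasing order, are:

  0-simplices (9): a, b, c, d, e, f, g, h, i
  1-simplices (27): ab, ac, ad, ae, af, ag, bd, bf, bg, bh, bi, cd, cf, cg, ch, ci, de, dh, di, ef, eg, eh, ei, fh, fi, gh, gi
  2-simplices (18): abd, abf, acd, acg, aef, aeg, bdi, bfh, bgh, bgi, cdh, cfh, cfi, cgi, deh, dei, efi, egh

Hence C_0 ≅ Z^9, C_1 ≅ Z^27, C_2 ≅ Z^18.

The boundary map ∂_1: C_1 → C_0 sends each edge [p,q] (with p < q) to q − p.
As a 9×27 matrix over Z this has rank 8, with invariant factors (1,1,1,1,1,1,1,1).

∂_2: C_2 → C_1 acts by ∂[p,q,r] = [q,r] − [p,r] + [p,q]. For instance
  ∂deh = eh − dh + de,
  ∂acd = cd − ad + ac.
As a 27×18 matrix over Z this has rank 17, with invariant factors (1,1,1,1,1,1,1,1,1,1,1,1,1,1,1,1,1).

From H_k ≅ ker(∂_k) / im(∂_{k+1}) we obtain:

  H_0: rank C_0 − rank ∂_1 = 9 − 8 = 1, and the invariant factors of ∂_1 are all 1, so H_0 = Z.
  H_1: rank ker ∂_1 − rank ∂_2 = (27 − 8) − 17 = 2, and the invariant factors of ∂_2 are all 1, so H_1 = Z^2.
  H_2: rank ker ∂_2 − rank ∂_3 = (18 − 17) − 0 = 1, and there is no ∂_3, so H_2 = Z.

H_0 ≅ Z,  H_1 ≅ Z^2,  H_2 ≅ Z.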